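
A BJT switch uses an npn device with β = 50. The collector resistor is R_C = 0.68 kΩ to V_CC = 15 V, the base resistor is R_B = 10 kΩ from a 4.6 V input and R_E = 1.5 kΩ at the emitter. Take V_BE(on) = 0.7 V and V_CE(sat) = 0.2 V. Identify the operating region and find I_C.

Assume active. Base-emitter loop: I_B = (V_BB − V_BE)/(R_B + (β+1)R_E) = (4.6 − 0.7)/(10 + 51×1.5) = 0.0451 mA.
I_C = β·I_B = 50×0.0451 = 2.25 mA.
V_CE = V_CC − I_C·R_C − I_E·R_E = 15 − 2.25×0.68 − 2.3×1.5 = 10 V > V_CE(sat), so the active-region assumption holds.

active; I_C ≈ 2.3 mA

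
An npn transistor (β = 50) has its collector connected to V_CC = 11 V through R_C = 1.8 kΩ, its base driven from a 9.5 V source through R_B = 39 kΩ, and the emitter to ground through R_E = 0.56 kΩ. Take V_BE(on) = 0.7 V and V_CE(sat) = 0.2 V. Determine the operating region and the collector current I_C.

saturation; I_C ≈ 4.5 mA

Assume active: I_B = (9.5 − 0.7)/(39 + 51×0.56) = 0.13 mA, I_C = β·I_B = 6.51 mA.
Then V_CE = 11 − 6.51×1.8 − 6.64×0.56 = -4.44 V < 0.2 V — the active assumption fails.
Re-solve with V_CE = 0.2 V. KCL at the emitter: V_E/R_E = (V_BB−0.7−V_E)/R_B + (V_CC−0.2−V_E)/R_C, giving V_E = 2.63 V.
I_C = (V_CC − 0.2 − V_E)/R_C = (10.8 − 2.63)/1.8 = 4.54 mA.
Check: I_B = (8.8 − 2.63)/39 = 0.158 mA, and β·I_B = 7.91 mA > I_C, confirming saturation.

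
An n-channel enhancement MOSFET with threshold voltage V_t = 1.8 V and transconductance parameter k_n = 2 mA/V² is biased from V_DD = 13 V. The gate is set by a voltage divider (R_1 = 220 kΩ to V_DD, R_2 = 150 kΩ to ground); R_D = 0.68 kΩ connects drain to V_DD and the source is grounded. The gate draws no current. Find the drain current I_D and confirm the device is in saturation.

I_D ≈ 12 mA

V_G = V_DD·R_2/(R_1+R_2) = 13×150/370 = 5.27 V. With the source grounded, V_GS = V_G = 5.27 V.
Assume saturation: I_D = (k_n/2)(V_GS − V_t)² = (2/2)×(5.27 − 1.8)² = 1×3.47² = 12 mA.
V_DS = V_DD − I_D·R_D = 13 − 12×0.68 = 4.81 V.
Saturation requires V_DS ≥ V_GS − V_t = 3.47 V; 4.81 ≥ 3.47 ✓.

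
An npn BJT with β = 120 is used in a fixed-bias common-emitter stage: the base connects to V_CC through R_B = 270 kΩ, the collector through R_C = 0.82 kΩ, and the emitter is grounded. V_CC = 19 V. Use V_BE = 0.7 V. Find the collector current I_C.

Base loop: V_CC = I_B·R_B + V_BE, so I_B = (19 − 0.7)/270 kΩ = 0.0678 mA.
In the active region I_C = β·I_B = 120 × 0.0678 = 8.13 mA.
Collector loop: V_CE = V_CC − I_C·R_C = 19 − 8.13×0.82 = 12.3 V.
Since V_CE = 12.3 V > V_CE(sat) ≈ 0.2 V, the transistor is in the active region as assumed.

I_C ≈ 8.1 mA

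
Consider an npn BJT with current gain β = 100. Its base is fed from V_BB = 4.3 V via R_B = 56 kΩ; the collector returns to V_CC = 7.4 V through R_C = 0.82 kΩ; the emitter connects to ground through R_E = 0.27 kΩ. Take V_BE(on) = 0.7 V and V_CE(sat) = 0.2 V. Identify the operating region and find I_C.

Assume active. Base-emitter loop: I_B = (V_BB − V_BE)/(R_B + (β+1)R_E) = (4.3 − 0.7)/(56 + 101×0.27) = 0.0432 mA.
I_C = β·I_B = 100×0.0432 = 4.32 mA.
V_CE = V_CC − I_C·R_C − I_E·R_E = 7.4 − 4.32×0.82 − 4.37×0.27 = 2.68 V > V_CE(sat), so the active-region assumption holds.

active; I_C ≈ 4.3 mA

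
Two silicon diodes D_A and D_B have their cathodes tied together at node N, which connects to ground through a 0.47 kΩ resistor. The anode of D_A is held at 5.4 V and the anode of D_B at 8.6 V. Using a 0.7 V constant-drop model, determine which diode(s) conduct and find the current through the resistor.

Only D_B conducts; I_R ≈ 17 mA

Assume both conduct. Then node N would need to be at both 5.4−0.7 = 4.7 V and 8.6−0.7 = 7.9 V, which is impossible.
Assume only D_B conducts: V_N = 8.6 − 0.7 = 7.9 V, so I_R = 7.9/0.47 = 16.8 mA.
Check D_A: its anode-to-cathode voltage is 5.4 − 7.9 = -2.5 V < 0.7 V, so it is off. The assumption is consistent.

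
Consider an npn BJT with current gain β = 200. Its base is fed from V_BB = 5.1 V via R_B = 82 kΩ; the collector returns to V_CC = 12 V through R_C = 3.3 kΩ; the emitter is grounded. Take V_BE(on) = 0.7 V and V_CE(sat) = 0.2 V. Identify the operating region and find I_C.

saturation; I_C ≈ 3.6 mA

Assume active: I_B = (5.1 − 0.7)/82 = 0.0537 mA, giving I_C = β·I_B = 10.7 mA.
But then V_CE = 12 − 10.7×3.3 = -23.4 V < V_CE(sat) = 0.2 V — impossible in the active region.
So the transistor is saturated. With V_CE = 0.2 V, I_C = (V_CC − 0.2)/R_C = 11.8/3.3 = 3.58 mA.
Check: β·I_B = 10.7 mA > I_C = 3.58 mA, confirming saturation.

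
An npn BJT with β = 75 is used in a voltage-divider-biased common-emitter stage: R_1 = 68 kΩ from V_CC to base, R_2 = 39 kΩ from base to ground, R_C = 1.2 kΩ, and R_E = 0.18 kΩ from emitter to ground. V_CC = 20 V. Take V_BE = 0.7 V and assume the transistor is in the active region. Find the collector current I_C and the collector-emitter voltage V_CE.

Thevenize the base divider: V_Th = V_CC·R_2/(R_1+R_2) = 20×39/107 = 7.29 V, R_Th = R_1‖R_2 = 24.8 kΩ.
Base-emitter loop: V_Th = I_B·R_Th + V_BE + (β+1)I_B·R_E, so I_B = (7.29 − 0.7) / (24.8 + 76×0.18) = 0.171 mA.
I_C = β·I_B = 75×0.171 = 12.8 mA, and I_E = (β+1)I_B = 13 mA.
V_CE = V_CC − I_C·R_C − I_E·R_E = 20 − 12.8×1.2 − 13×0.18 = 2.24 V.
V_CE = 2.24 V > 0.2 V confirms active-region operation.

I_C ≈ 13 mA, V_CE ≈ 2.2 V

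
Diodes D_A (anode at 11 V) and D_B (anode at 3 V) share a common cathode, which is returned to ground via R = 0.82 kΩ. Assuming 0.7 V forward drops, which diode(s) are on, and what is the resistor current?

Assume both conduct. Then node N would need to be at both 11−0.7 = 10.3 V and 3−0.7 = 2.3 V, which is impossible.
Assume only D_A conducts: V_N = 11 − 0.7 = 10.3 V, so I_R = 10.3/0.82 = 12.6 mA.
Check D_B: its anode-to-cathode voltage is 3 − 10.3 = -7.3 V < 0.7 V, so it is off. The assumption is consistent.

Only D_A conducts; I_R ≈ 13 mA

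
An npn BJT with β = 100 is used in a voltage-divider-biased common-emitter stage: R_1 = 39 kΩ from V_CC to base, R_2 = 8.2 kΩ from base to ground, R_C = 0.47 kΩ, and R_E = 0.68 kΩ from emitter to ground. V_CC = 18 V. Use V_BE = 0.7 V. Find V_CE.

Thevenize the base divider: V_Th = V_CC·R_2/(R_1+R_2) = 18×8.2/47.2 = 3.13 V, R_Th = R_1‖R_2 = 6.78 kΩ.
Base-emitter loop: V_Th = I_B·R_Th + V_BE + (β+1)I_B·R_E, so I_B = (3.13 − 0.7) / (6.78 + 101×0.68) = 0.0322 mA.
I_C = β·I_B = 100×0.0322 = 3.22 mA, and I_E = (β+1)I_B = 3.25 mA.
V_CE = V_CC − I_C·R_C − I_E·R_E = 18 − 3.22×0.47 − 3.25×0.68 = 14.3 V.
V_CE = 14.3 V > 0.2 V confirms active-region operation.

V_CE ≈ 14 V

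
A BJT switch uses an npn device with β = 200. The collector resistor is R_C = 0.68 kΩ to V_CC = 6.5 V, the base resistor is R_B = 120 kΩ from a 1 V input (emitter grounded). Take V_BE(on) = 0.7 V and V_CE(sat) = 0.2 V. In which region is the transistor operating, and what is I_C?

active; I_C ≈ 0.5 mA

Assume active. Base-emitter loop: I_B = (V_BB − V_BE)/R_B = (1 − 0.7)/120 = 0.0025 mA.
I_C = β·I_B = 200×0.0025 = 0.5 mA.
V_CE = V_CC − I_C·R_C = 6.5 − 0.5×0.68 = 6.16 V > V_CE(sat), so the active-region assumption holds.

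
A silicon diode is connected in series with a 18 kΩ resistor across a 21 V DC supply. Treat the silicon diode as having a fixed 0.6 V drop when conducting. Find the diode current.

KVL around the loop: 21 = V_D + I·R = 0.6 + I × 18 kΩ.
So I = (21 − 0.6) / 18 kΩ = 20.4 / 18 = 1.13 mA.

I ≈ 1.1 mA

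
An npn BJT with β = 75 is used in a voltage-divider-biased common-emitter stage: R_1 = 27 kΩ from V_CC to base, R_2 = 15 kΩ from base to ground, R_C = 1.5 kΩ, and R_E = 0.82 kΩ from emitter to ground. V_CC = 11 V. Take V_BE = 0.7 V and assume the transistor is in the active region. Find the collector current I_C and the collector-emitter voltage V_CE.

Thevenize the base divider: V_Th = V_CC·R_2/(R_1+R_2) = 11×15/42 = 3.93 V, R_Th = R_1‖R_2 = 9.64 kΩ.
Base-emitter loop: V_Th = I_B·R_Th + V_BE + (β+1)I_B·R_E, so I_B = (3.93 − 0.7) / (9.64 + 76×0.82) = 0.0449 mA.
I_C = β·I_B = 75×0.0449 = 3.36 mA, and I_E = (β+1)I_B = 3.41 mA.
V_CE = V_CC − I_C·R_C − I_E·R_E = 11 − 3.36×1.5 − 3.41×0.82 = 3.16 V.
V_CE = 3.16 V > 0.2 V confirms active-region operation.

I_C ≈ 3.4 mA, V_CE ≈ 3.2 V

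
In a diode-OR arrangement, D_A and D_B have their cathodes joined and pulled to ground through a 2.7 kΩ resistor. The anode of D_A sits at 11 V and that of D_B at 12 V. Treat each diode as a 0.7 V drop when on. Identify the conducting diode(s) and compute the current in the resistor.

Assume both conduct. Then node N would need to be at both 11−0.7 = 10.3 V and 12−0.7 = 11.3 V, which is impossible.
Assume only D_B conducts: V_N = 12 − 0.7 = 11.3 V, so I_R = 11.3/2.7 = 4.19 mA.
Check D_A: its anode-to-cathode voltage is 11 − 11.3 = -0.3 V < 0.7 V, so it is off. The assumption is consistent.

Only D_B conducts; I_R ≈ 4.2 mA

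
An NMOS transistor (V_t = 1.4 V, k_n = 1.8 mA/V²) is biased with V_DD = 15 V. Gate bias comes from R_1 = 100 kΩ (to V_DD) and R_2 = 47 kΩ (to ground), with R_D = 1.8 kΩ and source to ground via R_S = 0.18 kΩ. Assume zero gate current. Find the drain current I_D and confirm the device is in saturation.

I_D ≈ 5.3 mA

V_G = V_DD·R_2/(R_1+R_2) = 15×47/147 = 4.8 V.
Assume saturation: I_D = (k_n/2)(V_GS − V_t)² with V_GS = V_G − I_D·R_S = 4.8 − 0.18·I_D.
Substituting gives 0.0292·I_D² − 2.1·I_D + 10.4 = 0, with roots I_D = 5.34 or 66.7 mA.
The root I_D = 66.7 mA gives V_GS = -7.21 V ≤ V_t, so take I_D = 5.34 mA.
Then V_GS = 3.84 V and V_DS = V_DD − I_D(R_D+R_S) = 15 − 5.34×1.98 = 4.43 V.
Saturation requires V_DS ≥ V_GS − V_t = 2.44 V; 4.43 ≥ 2.44 ✓.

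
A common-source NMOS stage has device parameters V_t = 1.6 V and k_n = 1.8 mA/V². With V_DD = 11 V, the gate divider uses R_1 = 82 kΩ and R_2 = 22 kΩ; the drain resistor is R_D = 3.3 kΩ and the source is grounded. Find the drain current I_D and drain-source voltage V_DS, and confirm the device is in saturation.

I_D ≈ 0.48 mA, V_DS ≈ 9.4 V

V_G = V_DD·R_2/(R_1+R_2) = 11×22/104 = 2.33 V. With the source grounded, V_GS = V_G = 2.33 V.
Assume saturation: I_D = (k_n/2)(V_GS − V_t)² = (1.8/2)×(2.33 − 1.6)² = 0.9×0.727² = 0.476 mA.
V_DS = V_DD − I_D·R_D = 11 − 0.476×3.3 = 9.43 V.
Saturation requires V_DS ≥ V_GS − V_t = 0.727 V; 9.43 ≥ 0.727 ✓.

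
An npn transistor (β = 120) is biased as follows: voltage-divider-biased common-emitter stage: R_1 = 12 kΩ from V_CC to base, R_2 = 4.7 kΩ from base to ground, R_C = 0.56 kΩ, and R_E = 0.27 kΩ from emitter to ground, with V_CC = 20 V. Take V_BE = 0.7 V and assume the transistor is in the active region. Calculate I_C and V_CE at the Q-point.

I_C ≈ 16 mA, V_CE ≈ 6.3 V

Thevenize the base divider: V_Th = V_CC·R_2/(R_1+R_2) = 20×4.7/16.7 = 5.63 V, R_Th = R_1‖R_2 = 3.38 kΩ.
Base-emitter loop: V_Th = I_B·R_Th + V_BE + (β+1)I_B·R_E, so I_B = (5.63 − 0.7) / (3.38 + 121×0.27) = 0.137 mA.
I_C = β·I_B = 120×0.137 = 16.4 mA, and I_E = (β+1)I_B = 16.5 mA.
V_CE = V_CC − I_C·R_C − I_E·R_E = 20 − 16.4×0.56 − 16.5×0.27 = 6.34 V.
V_CE = 6.34 V > 0.2 V confirms active-region operation.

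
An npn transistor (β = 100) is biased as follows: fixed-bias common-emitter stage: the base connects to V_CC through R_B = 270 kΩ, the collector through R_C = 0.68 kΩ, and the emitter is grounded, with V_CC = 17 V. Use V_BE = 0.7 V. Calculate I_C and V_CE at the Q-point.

Base loop: V_CC = I_B·R_B + V_BE, so I_B = (17 − 0.7)/270 kΩ = 0.0604 mA.
In the active region I_C = β·I_B = 100 × 0.0604 = 6.04 mA.
Collector loop: V_CE = V_CC − I_C·R_C = 17 − 6.04×0.68 = 12.9 V.
Since V_CE = 12.9 V > V_CE(sat) ≈ 0.2 V, the transistor is in the active region as assumed.

I_C ≈ 6 mA, V_CE ≈ 13 V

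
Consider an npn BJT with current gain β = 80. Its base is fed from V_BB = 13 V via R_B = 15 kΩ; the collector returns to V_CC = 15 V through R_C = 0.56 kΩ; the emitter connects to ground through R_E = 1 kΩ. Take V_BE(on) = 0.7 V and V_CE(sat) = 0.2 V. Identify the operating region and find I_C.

saturation; I_C ≈ 9.4 mA

Assume active: I_B = (13 − 0.7)/(15 + 81×1) = 0.128 mA, I_C = β·I_B = 10.3 mA.
Then V_CE = 15 − 10.3×0.56 − 10.4×1 = -1.12 V < 0.2 V — the active assumption fails.
Re-solve with V_CE = 0.2 V. KCL at the emitter: V_E/R_E = (V_BB−0.7−V_E)/R_B + (V_CC−0.2−V_E)/R_C, giving V_E = 9.55 V.
I_C = (V_CC − 0.2 − V_E)/R_C = (14.8 − 9.55)/0.56 = 9.37 mA.
Check: I_B = (12.3 − 9.55)/15 = 0.183 mA, and β·I_B = 14.7 mA > I_C, confirming saturation.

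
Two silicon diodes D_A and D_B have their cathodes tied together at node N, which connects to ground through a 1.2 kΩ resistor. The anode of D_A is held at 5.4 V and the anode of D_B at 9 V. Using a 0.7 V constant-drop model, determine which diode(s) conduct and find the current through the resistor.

Assume both conduct. Then node N would need to be at both 5.4−0.7 = 4.7 V and 9−0.7 = 8.3 V, which is impossible.
Assume only D_B conducts: V_N = 9 − 0.7 = 8.3 V, so I_R = 8.3/1.2 = 6.92 mA.
Check D_A: its anode-to-cathode voltage is 5.4 − 8.3 = -2.9 V < 0.7 V, so it is off. The assumption is consistent.

Only D_B conducts; I_R ≈ 6.9 mA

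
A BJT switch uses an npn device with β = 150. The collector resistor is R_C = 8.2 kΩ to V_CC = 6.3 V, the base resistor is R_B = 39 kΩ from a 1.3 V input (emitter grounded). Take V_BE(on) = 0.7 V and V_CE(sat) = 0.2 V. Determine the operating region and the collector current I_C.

saturation; I_C ≈ 0.74 mA

Assume active: I_B = (1.3 − 0.7)/39 = 0.0154 mA, giving I_C = β·I_B = 2.31 mA.
But then V_CE = 6.3 − 2.31×8.2 = -12.6 V < V_CE(sat) = 0.2 V — impossible in the active region.
So the transistor is saturated. With V_CE = 0.2 V, I_C = (V_CC − 0.2)/R_C = 6.1/8.2 = 0.744 mA.
Check: β·I_B = 2.31 mA > I_C = 0.744 mA, confirming saturation.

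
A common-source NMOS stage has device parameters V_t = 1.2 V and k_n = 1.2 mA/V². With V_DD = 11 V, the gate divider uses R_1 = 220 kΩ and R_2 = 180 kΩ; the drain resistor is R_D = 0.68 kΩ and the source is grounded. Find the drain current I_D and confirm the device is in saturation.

V_G = V_DD·R_2/(R_1+R_2) = 11×180/400 = 4.95 V. With the source grounded, V_GS = V_G = 4.95 V.
Assume saturation: I_D = (k_n/2)(V_GS − V_t)² = (1.2/2)×(4.95 − 1.2)² = 0.6×3.75² = 8.44 mA.
V_DS = V_DD − I_D·R_D = 11 − 8.44×0.68 = 5.26 V.
Saturation requires V_DS ≥ V_GS − V_t = 3.75 V; 5.26 ≥ 3.75 ✓.

I_D ≈ 8.4 mA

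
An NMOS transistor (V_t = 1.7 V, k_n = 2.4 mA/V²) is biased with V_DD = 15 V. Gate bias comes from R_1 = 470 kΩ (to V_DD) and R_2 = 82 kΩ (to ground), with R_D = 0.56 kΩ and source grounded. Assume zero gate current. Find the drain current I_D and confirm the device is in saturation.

V_G = V_DD·R_2/(R_1+R_2) = 15×82/552 = 2.23 V. With the source grounded, V_GS = V_G = 2.23 V.
Assume saturation: I_D = (k_n/2)(V_GS − V_t)² = (2.4/2)×(2.23 − 1.7)² = 1.2×0.528² = 0.335 mA.
V_DS = V_DD − I_D·R_D = 15 − 0.335×0.56 = 14.8 V.
Saturation requires V_DS ≥ V_GS − V_t = 0.528 V; 14.8 ≥ 0.528 ✓.

I_D ≈ 0.33 mA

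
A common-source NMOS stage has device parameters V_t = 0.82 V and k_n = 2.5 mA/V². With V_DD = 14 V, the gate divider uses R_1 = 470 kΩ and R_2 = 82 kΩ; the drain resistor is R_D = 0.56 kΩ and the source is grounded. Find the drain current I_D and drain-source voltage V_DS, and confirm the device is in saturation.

I_D ≈ 2 mA, V_DS ≈ 13 V

V_G = V_DD·R_2/(R_1+R_2) = 14×82/552 = 2.08 V. With the source grounded, V_GS = V_G = 2.08 V.
Assume saturation: I_D = (k_n/2)(V_GS − V_t)² = (2.5/2)×(2.08 − 0.82)² = 1.25×1.26² = 1.98 mA.
V_DS = V_DD − I_D·R_D = 14 − 1.98×0.56 = 12.9 V.
Saturation requires V_DS ≥ V_GS − V_t = 1.26 V; 12.9 ≥ 1.26 ✓.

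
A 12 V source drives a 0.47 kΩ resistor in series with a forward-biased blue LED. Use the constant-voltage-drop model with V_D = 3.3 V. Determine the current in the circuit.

KVL around the loop: 12 = V_D + I·R = 3.3 + I × 0.47 kΩ.
So I = (12 − 3.3) / 0.47 kΩ = 8.7 / 0.47 = 18.5 mA.

I ≈ 19 mA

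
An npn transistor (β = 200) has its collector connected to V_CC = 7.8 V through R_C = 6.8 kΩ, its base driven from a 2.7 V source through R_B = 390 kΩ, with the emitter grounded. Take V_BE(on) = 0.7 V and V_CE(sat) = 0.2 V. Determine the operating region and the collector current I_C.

active; I_C ≈ 1 mA

Assume active. Base-emitter loop: I_B = (V_BB − V_BE)/R_B = (2.7 − 0.7)/390 = 0.00513 mA.
I_C = β·I_B = 200×0.00513 = 1.03 mA.
V_CE = V_CC − I_C·R_C = 7.8 − 1.03×6.8 = 0.826 V > V_CE(sat), so the active-region assumption holds.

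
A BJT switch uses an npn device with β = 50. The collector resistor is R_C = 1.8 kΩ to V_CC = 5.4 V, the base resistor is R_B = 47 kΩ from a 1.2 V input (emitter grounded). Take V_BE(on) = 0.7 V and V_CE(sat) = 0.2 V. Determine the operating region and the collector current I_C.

Assume active. Base-emitter loop: I_B = (V_BB − V_BE)/R_B = (1.2 − 0.7)/47 = 0.0106 mA.
I_C = β·I_B = 50×0.0106 = 0.532 mA.
V_CE = V_CC − I_C·R_C = 5.4 − 0.532×1.8 = 4.44 V > V_CE(sat), so the active-region assumption holds.

active; I_C ≈ 0.53 mA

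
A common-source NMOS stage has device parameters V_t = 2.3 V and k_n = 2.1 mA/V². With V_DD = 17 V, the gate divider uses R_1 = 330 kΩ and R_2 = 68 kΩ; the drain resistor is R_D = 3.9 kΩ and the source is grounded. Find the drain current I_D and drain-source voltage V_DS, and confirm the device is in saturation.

V_G = V_DD·R_2/(R_1+R_2) = 17×68/398 = 2.9 V. With the source grounded, V_GS = V_G = 2.9 V.
Assume saturation: I_D = (k_n/2)(V_GS − V_t)² = (2.1/2)×(2.9 − 2.3)² = 1.05×0.605² = 0.384 mA.
V_DS = V_DD − I_D·R_D = 17 − 0.384×3.9 = 15.5 V.
Saturation requires V_DS ≥ V_GS − V_t = 0.605 V; 15.5 ≥ 0.605 ✓.

I_D ≈ 0.38 mA, V_DS ≈ 16 V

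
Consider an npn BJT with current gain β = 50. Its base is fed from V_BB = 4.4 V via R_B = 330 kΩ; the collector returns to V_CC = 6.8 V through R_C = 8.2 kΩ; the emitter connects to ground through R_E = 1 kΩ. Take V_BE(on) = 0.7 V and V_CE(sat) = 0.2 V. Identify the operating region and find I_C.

Assume active. Base-emitter loop: I_B = (V_BB − V_BE)/(R_B + (β+1)R_E) = (4.4 − 0.7)/(330 + 51×1) = 0.00971 mA.
I_C = β·I_B = 50×0.00971 = 0.486 mA.
V_CE = V_CC − I_C·R_C − I_E·R_E = 6.8 − 0.486×8.2 − 0.495×1 = 2.32 V > V_CE(sat), so the active-region assumption holds.

active; I_C ≈ 0.49 mA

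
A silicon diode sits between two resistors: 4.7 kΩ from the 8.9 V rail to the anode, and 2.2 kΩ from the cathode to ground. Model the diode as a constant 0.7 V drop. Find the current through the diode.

I ≈ 1.2 mA

The two resistors are in series with the diode, so KVL gives 8.9 = I·4.7 + 0.7 + I·2.2.
I = (8.9 − 0.7) / (4.7 + 2.2) kΩ = 8.2 / 6.9 = 1.19 mA.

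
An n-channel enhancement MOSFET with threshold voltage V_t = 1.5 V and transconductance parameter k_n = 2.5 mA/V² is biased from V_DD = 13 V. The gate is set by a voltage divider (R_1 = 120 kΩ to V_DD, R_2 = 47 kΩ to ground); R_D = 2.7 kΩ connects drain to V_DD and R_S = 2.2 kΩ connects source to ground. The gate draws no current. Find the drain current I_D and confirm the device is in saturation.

V_G = V_DD·R_2/(R_1+R_2) = 13×47/167 = 3.66 V.
Assume saturation: I_D = (k_n/2)(V_GS − V_t)² with V_GS = V_G − I_D·R_S = 3.66 − 2.2·I_D.
Substituting gives 6.05·I_D² − 12.9·I_D + 5.82 = 0, with roots I_D = 0.653 or 1.47 mA.
The root I_D = 1.47 mA gives V_GS = 0.414 V ≤ V_t, so take I_D = 0.653 mA.
Then V_GS = 2.22 V and V_DS = V_DD − I_D(R_D+R_S) = 13 − 0.653×4.9 = 9.8 V.
Saturation requires V_DS ≥ V_GS − V_t = 0.723 V; 9.8 ≥ 0.723 ✓.

I_D ≈ 0.65 mA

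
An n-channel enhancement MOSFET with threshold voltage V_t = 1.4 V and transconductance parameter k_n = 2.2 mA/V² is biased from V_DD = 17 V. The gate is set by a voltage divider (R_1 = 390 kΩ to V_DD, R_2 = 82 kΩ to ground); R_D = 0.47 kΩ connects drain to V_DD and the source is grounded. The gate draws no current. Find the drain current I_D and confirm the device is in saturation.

V_G = V_DD·R_2/(R_1+R_2) = 17×82/472 = 2.95 V. With the source grounded, V_GS = V_G = 2.95 V.
Assume saturation: I_D = (k_n/2)(V_GS − V_t)² = (2.2/2)×(2.95 − 1.4)² = 1.1×1.55² = 2.65 mA.
V_DS = V_DD − I_D·R_D = 17 − 2.65×0.47 = 15.8 V.
Saturation requires V_DS ≥ V_GS − V_t = 1.55 V; 15.8 ≥ 1.55 ✓.

I_D ≈ 2.7 mA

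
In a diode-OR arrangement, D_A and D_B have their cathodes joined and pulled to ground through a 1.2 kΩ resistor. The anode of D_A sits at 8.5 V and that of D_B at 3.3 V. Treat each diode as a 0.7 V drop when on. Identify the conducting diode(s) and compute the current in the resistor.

Assume both conduct. Then node N would need to be at both 8.5−0.7 = 7.8 V and 3.3−0.7 = 2.6 V, which is impossible.
Assume only D_A conducts: V_N = 8.5 − 0.7 = 7.8 V, so I_R = 7.8/1.2 = 6.5 mA.
Check D_B: its anode-to-cathode voltage is 3.3 − 7.8 = -4.5 V < 0.7 V, so it is off. The assumption is consistent.

Only D_A conducts; I_R ≈ 6.5 mA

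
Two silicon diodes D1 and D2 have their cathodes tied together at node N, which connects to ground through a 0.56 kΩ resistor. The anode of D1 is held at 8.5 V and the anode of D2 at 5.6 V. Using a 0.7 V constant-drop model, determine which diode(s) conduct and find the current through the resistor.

Only D1 conducts; I_R ≈ 14 mA

Assume both conduct. Then node N would need to be at both 8.5−0.7 = 7.8 V and 5.6−0.7 = 4.9 V, which is impossible.
Assume only D1 conducts: V_N = 8.5 − 0.7 = 7.8 V, so I_R = 7.8/0.56 = 13.9 mA.
Check D2: its anode-to-cathode voltage is 5.6 − 7.8 = -2.2 V < 0.7 V, so it is off. The assumption is consistent.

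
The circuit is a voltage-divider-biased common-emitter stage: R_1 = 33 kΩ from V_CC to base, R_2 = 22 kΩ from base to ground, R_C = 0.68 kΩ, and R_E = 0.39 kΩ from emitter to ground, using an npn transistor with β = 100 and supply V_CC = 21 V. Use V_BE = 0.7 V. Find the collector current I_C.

I_C ≈ 15 mA

Thevenize the base divider: V_Th = V_CC·R_2/(R_1+R_2) = 21×22/55 = 8.4 V, R_Th = R_1‖R_2 = 13.2 kΩ.
Base-emitter loop: V_Th = I_B·R_Th + V_BE + (β+1)I_B·R_E, so I_B = (8.4 − 0.7) / (13.2 + 101×0.39) = 0.146 mA.
I_C = β·I_B = 100×0.146 = 14.6 mA, and I_E = (β+1)I_B = 14.8 mA.
V_CE = V_CC − I_C·R_C − I_E·R_E = 21 − 14.6×0.68 − 14.8×0.39 = 5.28 V.
V_CE = 5.28 V > 0.2 V confirms active-region operation.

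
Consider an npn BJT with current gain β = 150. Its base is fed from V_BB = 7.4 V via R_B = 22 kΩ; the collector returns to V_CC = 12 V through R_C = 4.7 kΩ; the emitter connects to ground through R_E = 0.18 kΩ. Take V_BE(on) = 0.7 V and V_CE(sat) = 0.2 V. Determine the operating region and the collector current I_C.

Assume active: I_B = (7.4 − 0.7)/(22 + 151×0.18) = 0.136 mA, I_C = β·I_B = 20.4 mA.
Then V_CE = 12 − 20.4×4.7 − 20.6×0.18 = -87.7 V < 0.2 V — the active assumption fails.
Re-solve with V_CE = 0.2 V. KCL at the emitter: V_E/R_E = (V_BB−0.7−V_E)/R_B + (V_CC−0.2−V_E)/R_C, giving V_E = 0.484 V.
I_C = (V_CC − 0.2 − V_E)/R_C = (11.8 − 0.484)/4.7 = 2.41 mA.
Check: I_B = (6.7 − 0.484)/22 = 0.283 mA, and β·I_B = 42.4 mA > I_C, confirming saturation.

saturation; I_C ≈ 2.4 mA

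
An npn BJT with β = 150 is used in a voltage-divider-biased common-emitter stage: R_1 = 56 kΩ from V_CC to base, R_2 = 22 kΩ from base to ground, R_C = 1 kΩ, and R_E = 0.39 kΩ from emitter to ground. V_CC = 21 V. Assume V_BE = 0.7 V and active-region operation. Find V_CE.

V_CE ≈ 6.4 V

Thevenize the base divider: V_Th = V_CC·R_2/(R_1+R_2) = 21×22/78 = 5.92 V, R_Th = R_1‖R_2 = 15.8 kΩ.
Base-emitter loop: V_Th = I_B·R_Th + V_BE + (β+1)I_B·R_E, so I_B = (5.92 − 0.7) / (15.8 + 151×0.39) = 0.0699 mA.
I_C = β·I_B = 150×0.0699 = 10.5 mA, and I_E = (β+1)I_B = 10.6 mA.
V_CE = V_CC − I_C·R_C − I_E·R_E = 21 − 10.5×1 − 10.6×0.39 = 6.39 V.
V_CE = 6.39 V > 0.2 V confirms active-region operation.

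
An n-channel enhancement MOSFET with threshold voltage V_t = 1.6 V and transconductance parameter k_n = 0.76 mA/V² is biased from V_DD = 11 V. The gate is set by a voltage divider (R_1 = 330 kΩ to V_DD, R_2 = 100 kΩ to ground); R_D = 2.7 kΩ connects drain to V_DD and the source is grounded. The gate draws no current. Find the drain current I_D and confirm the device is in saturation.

I_D ≈ 0.35 mA

V_G = V_DD·R_2/(R_1+R_2) = 11×100/430 = 2.56 V. With the source grounded, V_GS = V_G = 2.56 V.
Assume saturation: I_D = (k_n/2)(V_GS − V_t)² = (0.76/2)×(2.56 − 1.6)² = 0.38×0.958² = 0.349 mA.
V_DS = V_DD − I_D·R_D = 11 − 0.349×2.7 = 10.1 V.
Saturation requires V_DS ≥ V_GS − V_t = 0.958 V; 10.1 ≥ 0.958 ✓.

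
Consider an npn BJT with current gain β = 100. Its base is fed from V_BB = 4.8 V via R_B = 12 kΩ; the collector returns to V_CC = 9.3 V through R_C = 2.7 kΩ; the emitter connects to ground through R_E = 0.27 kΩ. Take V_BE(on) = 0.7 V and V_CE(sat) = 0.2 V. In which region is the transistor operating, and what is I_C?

Assume active: I_B = (4.8 − 0.7)/(12 + 101×0.27) = 0.104 mA, I_C = β·I_B = 10.4 mA.
Then V_CE = 9.3 − 10.4×2.7 − 10.5×0.27 = -21.7 V < 0.2 V — the active assumption fails.
Re-solve with V_CE = 0.2 V. KCL at the emitter: V_E/R_E = (V_BB−0.7−V_E)/R_B + (V_CC−0.2−V_E)/R_C, giving V_E = 0.893 V.
I_C = (V_CC − 0.2 − V_E)/R_C = (9.1 − 0.893)/2.7 = 3.04 mA.
Check: I_B = (4.1 − 0.893)/12 = 0.267 mA, and β·I_B = 26.7 mA > I_C, confirming saturation.

saturation; I_C ≈ 3 mA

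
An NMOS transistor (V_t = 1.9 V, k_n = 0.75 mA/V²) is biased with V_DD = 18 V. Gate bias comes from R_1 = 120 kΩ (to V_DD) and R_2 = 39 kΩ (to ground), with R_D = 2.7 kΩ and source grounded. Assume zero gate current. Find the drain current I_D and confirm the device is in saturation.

I_D ≈ 2.4 mA

V_G = V_DD·R_2/(R_1+R_2) = 18×39/159 = 4.42 V. With the source grounded, V_GS = V_G = 4.42 V.
Assume saturation: I_D = (k_n/2)(V_GS − V_t)² = (0.75/2)×(4.42 − 1.9)² = 0.375×2.52² = 2.37 mA.
V_DS = V_DD − I_D·R_D = 18 − 2.37×2.7 = 11.6 V.
Saturation requires V_DS ≥ V_GS − V_t = 2.52 V; 11.6 ≥ 2.52 ✓.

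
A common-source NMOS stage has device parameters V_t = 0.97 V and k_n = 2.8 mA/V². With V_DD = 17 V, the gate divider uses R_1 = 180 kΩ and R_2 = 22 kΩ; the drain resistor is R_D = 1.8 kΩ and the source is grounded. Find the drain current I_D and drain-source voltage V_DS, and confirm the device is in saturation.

I_D ≈ 1.1 mA, V_DS ≈ 15 V

V_G = V_DD·R_2/(R_1+R_2) = 17×22/202 = 1.85 V. With the source grounded, V_GS = V_G = 1.85 V.
Assume saturation: I_D = (k_n/2)(V_GS − V_t)² = (2.8/2)×(1.85 − 0.97)² = 1.4×0.881² = 1.09 mA.
V_DS = V_DD − I_D·R_D = 17 − 1.09×1.8 = 15 V.
Saturation requires V_DS ≥ V_GS − V_t = 0.881 V; 15 ≥ 0.881 ✓.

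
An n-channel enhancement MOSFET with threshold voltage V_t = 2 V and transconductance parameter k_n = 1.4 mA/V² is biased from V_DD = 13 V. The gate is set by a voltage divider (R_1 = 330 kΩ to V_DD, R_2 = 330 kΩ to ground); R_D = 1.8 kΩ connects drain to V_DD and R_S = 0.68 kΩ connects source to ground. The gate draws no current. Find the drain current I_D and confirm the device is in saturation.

I_D ≈ 3.4 mA

V_G = V_DD·R_2/(R_1+R_2) = 13×330/660 = 6.5 V.
Assume saturation: I_D = (k_n/2)(V_GS − V_t)² with V_GS = V_G − I_D·R_S = 6.5 − 0.68·I_D.
Substituting gives 0.324·I_D² − 5.28·I_D + 14.2 = 0, with roots I_D = 3.38 or 12.9 mA.
The root I_D = 12.9 mA gives V_GS = -2.3 V ≤ V_t, so take I_D = 3.38 mA.
Then V_GS = 4.2 V and V_DS = V_DD − I_D(R_D+R_S) = 13 − 3.38×2.48 = 4.61 V.
Saturation requires V_DS ≥ V_GS − V_t = 2.2 V; 4.61 ≥ 2.2 ✓.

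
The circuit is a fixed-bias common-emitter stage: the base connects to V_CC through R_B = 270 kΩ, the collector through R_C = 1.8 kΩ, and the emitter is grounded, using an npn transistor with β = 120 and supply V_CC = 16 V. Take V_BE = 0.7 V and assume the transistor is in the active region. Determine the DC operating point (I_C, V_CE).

I_C ≈ 6.8 mA, V_CE ≈ 3.8 V

Base loop: V_CC = I_B·R_B + V_BE, so I_B = (16 − 0.7)/270 kΩ = 0.0567 mA.
In the active region I_C = β·I_B = 120 × 0.0567 = 6.8 mA.
Collector loop: V_CE = V_CC − I_C·R_C = 16 − 6.8×1.8 = 3.76 V.
Since V_CE = 3.76 V > V_CE(sat) ≈ 0.2 V, the transistor is in the active region as assumed.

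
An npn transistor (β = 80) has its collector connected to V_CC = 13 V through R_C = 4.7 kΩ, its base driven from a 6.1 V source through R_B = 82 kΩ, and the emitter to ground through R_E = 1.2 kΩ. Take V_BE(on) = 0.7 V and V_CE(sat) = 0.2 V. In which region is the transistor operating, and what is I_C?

Assume active: I_B = (6.1 − 0.7)/(82 + 81×1.2) = 0.0301 mA, I_C = β·I_B = 2.41 mA.
Then V_CE = 13 − 2.41×4.7 − 2.44×1.2 = -1.26 V < 0.2 V — the active assumption fails.
Re-solve with V_CE = 0.2 V. KCL at the emitter: V_E/R_E = (V_BB−0.7−V_E)/R_B + (V_CC−0.2−V_E)/R_C, giving V_E = 2.64 V.
I_C = (V_CC − 0.2 − V_E)/R_C = (12.8 − 2.64)/4.7 = 2.16 mA.
Check: I_B = (5.4 − 2.64)/82 = 0.0337 mA, and β·I_B = 2.7 mA > I_C, confirming saturation.

saturation; I_C ≈ 2.2 mA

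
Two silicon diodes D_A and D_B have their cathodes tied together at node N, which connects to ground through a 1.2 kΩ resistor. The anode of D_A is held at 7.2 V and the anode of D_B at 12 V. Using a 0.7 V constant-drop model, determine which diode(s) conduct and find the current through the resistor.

Only D_B conducts; I_R ≈ 9.4 mA

Assume both conduct. Then node N would need to be at both 7.2−0.7 = 6.5 V and 12−0.7 = 11.3 V, which is impossible.
Assume only D_B conducts: V_N = 12 − 0.7 = 11.3 V, so I_R = 11.3/1.2 = 9.42 mA.
Check D_A: its anode-to-cathode voltage is 7.2 − 11.3 = -4.1 V < 0.7 V, so it is off. The assumption is consistent.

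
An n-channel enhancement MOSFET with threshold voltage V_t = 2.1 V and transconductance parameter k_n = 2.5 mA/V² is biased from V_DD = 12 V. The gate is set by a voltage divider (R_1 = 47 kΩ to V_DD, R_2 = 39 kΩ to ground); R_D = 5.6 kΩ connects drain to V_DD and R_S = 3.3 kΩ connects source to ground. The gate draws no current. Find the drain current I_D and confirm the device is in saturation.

I_D ≈ 0.77 mA

V_G = V_DD·R_2/(R_1+R_2) = 12×39/86 = 5.44 V.
Assume saturation: I_D = (k_n/2)(V_GS − V_t)² with V_GS = V_G − I_D·R_S = 5.44 − 3.3·I_D.
Substituting gives 13.6·I_D² − 28.6·I_D + 14 = 0, with roots I_D = 0.774 or 1.32 mA.
The root I_D = 1.32 mA gives V_GS = 1.07 V ≤ V_t, so take I_D = 0.774 mA.
Then V_GS = 2.89 V and V_DS = V_DD − I_D(R_D+R_S) = 12 − 0.774×8.9 = 5.11 V.
Saturation requires V_DS ≥ V_GS − V_t = 0.787 V; 5.11 ≥ 0.787 ✓.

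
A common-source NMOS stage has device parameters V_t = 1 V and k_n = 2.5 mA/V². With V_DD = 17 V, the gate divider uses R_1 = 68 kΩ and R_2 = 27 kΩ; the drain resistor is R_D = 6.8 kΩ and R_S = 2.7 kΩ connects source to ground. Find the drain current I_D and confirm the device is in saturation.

I_D ≈ 1.1 mA

V_G = V_DD·R_2/(R_1+R_2) = 17×27/95 = 4.83 V.
Assume saturation: I_D = (k_n/2)(V_GS − V_t)² with V_GS = V_G − I_D·R_S = 4.83 − 2.7·I_D.
Substituting gives 9.11·I_D² − 26.9·I_D + 18.4 = 0, with roots I_D = 1.08 or 1.87 mA.
The root I_D = 1.87 mA gives V_GS = -0.224 V ≤ V_t, so take I_D = 1.08 mA.
Then V_GS = 1.93 V and V_DS = V_DD − I_D(R_D+R_S) = 17 − 1.08×9.5 = 6.78 V.
Saturation requires V_DS ≥ V_GS − V_t = 0.928 V; 6.78 ≥ 0.928 ✓.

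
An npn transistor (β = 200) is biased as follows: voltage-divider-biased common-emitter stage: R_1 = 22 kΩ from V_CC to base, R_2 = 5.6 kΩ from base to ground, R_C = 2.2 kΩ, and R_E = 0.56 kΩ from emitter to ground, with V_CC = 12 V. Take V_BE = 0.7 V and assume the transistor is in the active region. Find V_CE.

Thevenize the base divider: V_Th = V_CC·R_2/(R_1+R_2) = 12×5.6/27.6 = 2.43 V, R_Th = R_1‖R_2 = 4.46 kΩ.
Base-emitter loop: V_Th = I_B·R_Th + V_BE + (β+1)I_B·R_E, so I_B = (2.43 − 0.7) / (4.46 + 201×0.56) = 0.0148 mA.
I_C = β·I_B = 200×0.0148 = 2.96 mA, and I_E = (β+1)I_B = 2.98 mA.
V_CE = V_CC − I_C·R_C − I_E·R_E = 12 − 2.96×2.2 − 2.98×0.56 = 3.81 V.
V_CE = 3.81 V > 0.2 V confirms active-region operation.

V_CE ≈ 3.8 V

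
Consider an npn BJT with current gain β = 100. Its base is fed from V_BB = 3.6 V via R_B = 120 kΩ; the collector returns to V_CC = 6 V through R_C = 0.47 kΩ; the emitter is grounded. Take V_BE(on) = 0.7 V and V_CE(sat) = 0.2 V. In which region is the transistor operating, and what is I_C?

Assume active. Base-emitter loop: I_B = (V_BB − V_BE)/R_B = (3.6 − 0.7)/120 = 0.0242 mA.
I_C = β·I_B = 100×0.0242 = 2.42 mA.
V_CE = V_CC − I_C·R_C = 6 − 2.42×0.47 = 4.86 V > V_CE(sat), so the active-region assumption holds.

active; I_C ≈ 2.4 mA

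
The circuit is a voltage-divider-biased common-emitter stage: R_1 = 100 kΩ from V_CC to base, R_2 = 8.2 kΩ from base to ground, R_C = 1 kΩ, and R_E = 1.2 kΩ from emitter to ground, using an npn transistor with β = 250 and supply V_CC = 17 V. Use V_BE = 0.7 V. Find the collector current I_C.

Thevenize the base divider: V_Th = V_CC·R_2/(R_1+R_2) = 17×8.2/108 = 1.29 V, R_Th = R_1‖R_2 = 7.58 kΩ.
Base-emitter loop: V_Th = I_B·R_Th + V_BE + (β+1)I_B·R_E, so I_B = (1.29 − 0.7) / (7.58 + 251×1.2) = 0.00191 mA.
I_C = β·I_B = 250×0.00191 = 0.476 mA, and I_E = (β+1)I_B = 0.478 mA.
V_CE = V_CC − I_C·R_C − I_E·R_E = 17 − 0.476×1 − 0.478×1.2 = 15.9 V.
V_CE = 15.9 V > 0.2 V confirms active-region operation.

I_C ≈ 0.48 mA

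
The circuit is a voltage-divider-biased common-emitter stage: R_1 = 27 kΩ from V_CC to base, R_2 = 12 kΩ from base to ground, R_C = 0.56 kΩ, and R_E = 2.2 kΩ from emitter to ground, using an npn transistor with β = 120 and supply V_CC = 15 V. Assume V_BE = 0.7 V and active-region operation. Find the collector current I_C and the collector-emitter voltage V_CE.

Thevenize the base divider: V_Th = V_CC·R_2/(R_1+R_2) = 15×12/39 = 4.62 V, R_Th = R_1‖R_2 = 8.31 kΩ.
Base-emitter loop: V_Th = I_B·R_Th + V_BE + (β+1)I_B·R_E, so I_B = (4.62 − 0.7) / (8.31 + 121×2.2) = 0.0143 mA.
I_C = β·I_B = 120×0.0143 = 1.71 mA, and I_E = (β+1)I_B = 1.73 mA.
V_CE = V_CC − I_C·R_C − I_E·R_E = 15 − 1.71×0.56 − 1.73×2.2 = 10.2 V.
V_CE = 10.2 V > 0.2 V confirms active-region operation.

I_C ≈ 1.7 mA, V_CE ≈ 10 V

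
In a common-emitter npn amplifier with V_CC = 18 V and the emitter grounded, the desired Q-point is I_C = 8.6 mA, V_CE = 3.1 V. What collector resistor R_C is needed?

R_C ≈ 1.7 kΩ

Collector loop: V_CC = I_C·R_C + V_CE.
R_C = (V_CC − V_CE)/I_C = (18 − 3.1)/8.6 = 1.73 kΩ.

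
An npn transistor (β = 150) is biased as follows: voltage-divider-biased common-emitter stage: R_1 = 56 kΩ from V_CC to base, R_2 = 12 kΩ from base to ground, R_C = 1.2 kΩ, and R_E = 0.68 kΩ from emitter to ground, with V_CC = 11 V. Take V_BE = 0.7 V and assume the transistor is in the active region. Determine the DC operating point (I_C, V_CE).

I_C ≈ 1.7 mA, V_CE ≈ 7.9 V

Thevenize the base divider: V_Th = V_CC·R_2/(R_1+R_2) = 11×12/68 = 1.94 V, R_Th = R_1‖R_2 = 9.88 kΩ.
Base-emitter loop: V_Th = I_B·R_Th + V_BE + (β+1)I_B·R_E, so I_B = (1.94 − 0.7) / (9.88 + 151×0.68) = 0.011 mA.
I_C = β·I_B = 150×0.011 = 1.65 mA, and I_E = (β+1)I_B = 1.67 mA.
V_CE = V_CC − I_C·R_C − I_E·R_E = 11 − 1.65×1.2 − 1.67×0.68 = 7.88 V.
V_CE = 7.88 V > 0.2 V confirms active-region operation.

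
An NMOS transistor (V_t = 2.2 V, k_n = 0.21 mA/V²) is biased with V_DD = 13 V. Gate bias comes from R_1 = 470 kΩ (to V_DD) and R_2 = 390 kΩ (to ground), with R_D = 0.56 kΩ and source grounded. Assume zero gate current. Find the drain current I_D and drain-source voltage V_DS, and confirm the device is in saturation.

V_G = V_DD·R_2/(R_1+R_2) = 13×390/860 = 5.9 V. With the source grounded, V_GS = V_G = 5.9 V.
Assume saturation: I_D = (k_n/2)(V_GS − V_t)² = (0.21/2)×(5.9 − 2.2)² = 0.105×3.7² = 1.43 mA.
V_DS = V_DD − I_D·R_D = 13 − 1.43×0.56 = 12.2 V.
Saturation requires V_DS ≥ V_GS − V_t = 3.7 V; 12.2 ≥ 3.7 ✓.

I_D ≈ 1.4 mA, V_DS ≈ 12 V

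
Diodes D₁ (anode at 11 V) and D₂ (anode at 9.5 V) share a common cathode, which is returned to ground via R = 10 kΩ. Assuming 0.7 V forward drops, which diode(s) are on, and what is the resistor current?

Only D₁ conducts; I_R ≈ 1 mA

Assume both conduct. Then node N would need to be at both 11−0.7 = 10.3 V and 9.5−0.7 = 8.8 V, which is impossible.
Assume only D₁ conducts: V_N = 11 − 0.7 = 10.3 V, so I_R = 10.3/10 = 1.03 mA.
Check D₂: its anode-to-cathode voltage is 9.5 − 10.3 = -0.8 V < 0.7 V, so it is off. The assumption is consistent.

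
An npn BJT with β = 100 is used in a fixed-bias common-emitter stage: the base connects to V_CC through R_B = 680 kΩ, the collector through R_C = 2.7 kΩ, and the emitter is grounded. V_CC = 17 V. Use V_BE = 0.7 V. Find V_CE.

Base loop: V_CC = I_B·R_B + V_BE, so I_B = (17 − 0.7)/680 kΩ = 0.024 mA.
In the active region I_C = β·I_B = 100 × 0.024 = 2.4 mA.
Collector loop: V_CE = V_CC − I_C·R_C = 17 − 2.4×2.7 = 10.5 V.
Since V_CE = 10.5 V > V_CE(sat) ≈ 0.2 V, the transistor is in the active region as assumed.

V_CE ≈ 11 V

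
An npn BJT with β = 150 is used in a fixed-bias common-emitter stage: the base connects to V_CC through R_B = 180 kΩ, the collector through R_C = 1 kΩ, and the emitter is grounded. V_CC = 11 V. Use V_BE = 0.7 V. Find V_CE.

Base loop: V_CC = I_B·R_B + V_BE, so I_B = (11 − 0.7)/180 kΩ = 0.0572 mA.
In the active region I_C = β·I_B = 150 × 0.0572 = 8.58 mA.
Collector loop: V_CE = V_CC − I_C·R_C = 11 − 8.58×1 = 2.42 V.
Since V_CE = 2.42 V > V_CE(sat) ≈ 0.2 V, the transistor is in the active region as assumed.

V_CE ≈ 2.4 V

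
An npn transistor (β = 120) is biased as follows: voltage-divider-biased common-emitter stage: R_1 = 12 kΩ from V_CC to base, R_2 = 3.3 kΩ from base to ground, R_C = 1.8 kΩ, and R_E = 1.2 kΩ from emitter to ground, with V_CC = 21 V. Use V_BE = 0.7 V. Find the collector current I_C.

Thevenize the base divider: V_Th = V_CC·R_2/(R_1+R_2) = 21×3.3/15.3 = 4.53 V, R_Th = R_1‖R_2 = 2.59 kΩ.
Base-emitter loop: V_Th = I_B·R_Th + V_BE + (β+1)I_B·R_E, so I_B = (4.53 − 0.7) / (2.59 + 121×1.2) = 0.0259 mA.
I_C = β·I_B = 120×0.0259 = 3.11 mA, and I_E = (β+1)I_B = 3.14 mA.
V_CE = V_CC − I_C·R_C − I_E·R_E = 21 − 3.11×1.8 − 3.14×1.2 = 11.6 V.
V_CE = 11.6 V > 0.2 V confirms active-region operation.

I_C ≈ 3.1 mA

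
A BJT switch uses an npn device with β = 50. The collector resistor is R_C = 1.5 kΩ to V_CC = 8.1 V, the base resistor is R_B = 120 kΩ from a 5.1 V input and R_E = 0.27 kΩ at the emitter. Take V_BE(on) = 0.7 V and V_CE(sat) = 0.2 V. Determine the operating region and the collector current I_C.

active; I_C ≈ 1.6 mA

Assume active. Base-emitter loop: I_B = (V_BB − V_BE)/(R_B + (β+1)R_E) = (5.1 − 0.7)/(120 + 51×0.27) = 0.0329 mA.
I_C = β·I_B = 50×0.0329 = 1.64 mA.
V_CE = V_CC − I_C·R_C − I_E·R_E = 8.1 − 1.64×1.5 − 1.68×0.27 = 5.18 V > V_CE(sat), so the active-region assumption holds.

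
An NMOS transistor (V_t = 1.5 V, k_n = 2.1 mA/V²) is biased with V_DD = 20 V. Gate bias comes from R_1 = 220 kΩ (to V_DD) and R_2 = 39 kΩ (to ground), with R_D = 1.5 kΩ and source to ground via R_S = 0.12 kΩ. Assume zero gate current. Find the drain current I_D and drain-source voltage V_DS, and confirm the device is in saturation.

I_D ≈ 1.8 mA, V_DS ≈ 17 V

V_G = V_DD·R_2/(R_1+R_2) = 20×39/259 = 3.01 V.
Assume saturation: I_D = (k_n/2)(V_GS − V_t)² with V_GS = V_G − I_D·R_S = 3.01 − 0.12·I_D.
Substituting gives 0.0151·I_D² − 1.38·I_D + 2.4 = 0, with roots I_D = 1.77 or 89.6 mA.
The root I_D = 89.6 mA gives V_GS = -7.74 V ≤ V_t, so take I_D = 1.77 mA.
Then V_GS = 2.8 V and V_DS = V_DD − I_D(R_D+R_S) = 20 − 1.77×1.62 = 17.1 V.
Saturation requires V_DS ≥ V_GS − V_t = 1.3 V; 17.1 ≥ 1.3 ✓.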